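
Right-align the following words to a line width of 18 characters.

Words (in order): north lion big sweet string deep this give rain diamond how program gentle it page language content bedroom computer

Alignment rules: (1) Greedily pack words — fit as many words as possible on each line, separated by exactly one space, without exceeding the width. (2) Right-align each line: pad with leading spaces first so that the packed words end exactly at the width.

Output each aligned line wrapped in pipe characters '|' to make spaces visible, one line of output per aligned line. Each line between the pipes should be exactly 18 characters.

Answer: |    north lion big|
| sweet string deep|
|    this give rain|
|       diamond how|
| program gentle it|
|     page language|
|   content bedroom|
|          computer|

Derivation:
Line 1: ['north', 'lion', 'big'] (min_width=14, slack=4)
Line 2: ['sweet', 'string', 'deep'] (min_width=17, slack=1)
Line 3: ['this', 'give', 'rain'] (min_width=14, slack=4)
Line 4: ['diamond', 'how'] (min_width=11, slack=7)
Line 5: ['program', 'gentle', 'it'] (min_width=17, slack=1)
Line 6: ['page', 'language'] (min_width=13, slack=5)
Line 7: ['content', 'bedroom'] (min_width=15, slack=3)
Line 8: ['computer'] (min_width=8, slack=10)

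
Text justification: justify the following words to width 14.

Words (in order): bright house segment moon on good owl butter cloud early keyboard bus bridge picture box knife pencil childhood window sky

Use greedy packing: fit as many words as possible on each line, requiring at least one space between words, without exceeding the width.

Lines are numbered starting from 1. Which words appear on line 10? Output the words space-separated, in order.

Answer: window sky

Derivation:
Line 1: ['bright', 'house'] (min_width=12, slack=2)
Line 2: ['segment', 'moon'] (min_width=12, slack=2)
Line 3: ['on', 'good', 'owl'] (min_width=11, slack=3)
Line 4: ['butter', 'cloud'] (min_width=12, slack=2)
Line 5: ['early', 'keyboard'] (min_width=14, slack=0)
Line 6: ['bus', 'bridge'] (min_width=10, slack=4)
Line 7: ['picture', 'box'] (min_width=11, slack=3)
Line 8: ['knife', 'pencil'] (min_width=12, slack=2)
Line 9: ['childhood'] (min_width=9, slack=5)
Line 10: ['window', 'sky'] (min_width=10, slack=4)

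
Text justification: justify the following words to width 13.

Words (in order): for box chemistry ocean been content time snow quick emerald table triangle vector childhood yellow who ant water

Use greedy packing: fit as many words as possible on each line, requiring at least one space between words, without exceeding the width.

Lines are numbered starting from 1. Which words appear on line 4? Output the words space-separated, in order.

Line 1: ['for', 'box'] (min_width=7, slack=6)
Line 2: ['chemistry'] (min_width=9, slack=4)
Line 3: ['ocean', 'been'] (min_width=10, slack=3)
Line 4: ['content', 'time'] (min_width=12, slack=1)
Line 5: ['snow', 'quick'] (min_width=10, slack=3)
Line 6: ['emerald', 'table'] (min_width=13, slack=0)
Line 7: ['triangle'] (min_width=8, slack=5)
Line 8: ['vector'] (min_width=6, slack=7)
Line 9: ['childhood'] (min_width=9, slack=4)
Line 10: ['yellow', 'who'] (min_width=10, slack=3)
Line 11: ['ant', 'water'] (min_width=9, slack=4)

Answer: content time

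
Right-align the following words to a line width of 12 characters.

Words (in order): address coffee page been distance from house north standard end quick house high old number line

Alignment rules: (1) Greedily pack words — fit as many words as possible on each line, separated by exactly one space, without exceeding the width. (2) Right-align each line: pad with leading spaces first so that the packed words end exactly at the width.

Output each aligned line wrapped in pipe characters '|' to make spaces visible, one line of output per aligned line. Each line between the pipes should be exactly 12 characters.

Answer: |     address|
| coffee page|
|        been|
|    distance|
|  from house|
|       north|
|standard end|
| quick house|
|    high old|
| number line|

Derivation:
Line 1: ['address'] (min_width=7, slack=5)
Line 2: ['coffee', 'page'] (min_width=11, slack=1)
Line 3: ['been'] (min_width=4, slack=8)
Line 4: ['distance'] (min_width=8, slack=4)
Line 5: ['from', 'house'] (min_width=10, slack=2)
Line 6: ['north'] (min_width=5, slack=7)
Line 7: ['standard', 'end'] (min_width=12, slack=0)
Line 8: ['quick', 'house'] (min_width=11, slack=1)
Line 9: ['high', 'old'] (min_width=8, slack=4)
Line 10: ['number', 'line'] (min_width=11, slack=1)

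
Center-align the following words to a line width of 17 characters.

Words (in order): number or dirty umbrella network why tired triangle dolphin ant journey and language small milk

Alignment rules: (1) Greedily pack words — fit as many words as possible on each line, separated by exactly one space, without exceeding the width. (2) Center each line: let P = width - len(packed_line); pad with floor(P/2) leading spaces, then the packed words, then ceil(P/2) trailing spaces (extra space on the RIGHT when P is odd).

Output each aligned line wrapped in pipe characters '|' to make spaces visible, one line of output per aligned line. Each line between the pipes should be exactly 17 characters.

Line 1: ['number', 'or', 'dirty'] (min_width=15, slack=2)
Line 2: ['umbrella', 'network'] (min_width=16, slack=1)
Line 3: ['why', 'tired'] (min_width=9, slack=8)
Line 4: ['triangle', 'dolphin'] (min_width=16, slack=1)
Line 5: ['ant', 'journey', 'and'] (min_width=15, slack=2)
Line 6: ['language', 'small'] (min_width=14, slack=3)
Line 7: ['milk'] (min_width=4, slack=13)

Answer: | number or dirty |
|umbrella network |
|    why tired    |
|triangle dolphin |
| ant journey and |
| language small  |
|      milk       |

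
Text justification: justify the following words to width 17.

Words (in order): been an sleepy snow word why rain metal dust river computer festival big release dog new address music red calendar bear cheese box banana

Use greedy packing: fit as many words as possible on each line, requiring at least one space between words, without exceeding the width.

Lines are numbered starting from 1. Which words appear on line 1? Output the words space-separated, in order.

Answer: been an sleepy

Derivation:
Line 1: ['been', 'an', 'sleepy'] (min_width=14, slack=3)
Line 2: ['snow', 'word', 'why'] (min_width=13, slack=4)
Line 3: ['rain', 'metal', 'dust'] (min_width=15, slack=2)
Line 4: ['river', 'computer'] (min_width=14, slack=3)
Line 5: ['festival', 'big'] (min_width=12, slack=5)
Line 6: ['release', 'dog', 'new'] (min_width=15, slack=2)
Line 7: ['address', 'music', 'red'] (min_width=17, slack=0)
Line 8: ['calendar', 'bear'] (min_width=13, slack=4)
Line 9: ['cheese', 'box', 'banana'] (min_width=17, slack=0)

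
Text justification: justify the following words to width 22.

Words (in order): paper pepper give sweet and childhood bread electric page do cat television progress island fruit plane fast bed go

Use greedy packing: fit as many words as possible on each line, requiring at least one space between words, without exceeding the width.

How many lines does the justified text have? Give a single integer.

Answer: 6

Derivation:
Line 1: ['paper', 'pepper', 'give'] (min_width=17, slack=5)
Line 2: ['sweet', 'and', 'childhood'] (min_width=19, slack=3)
Line 3: ['bread', 'electric', 'page', 'do'] (min_width=22, slack=0)
Line 4: ['cat', 'television'] (min_width=14, slack=8)
Line 5: ['progress', 'island', 'fruit'] (min_width=21, slack=1)
Line 6: ['plane', 'fast', 'bed', 'go'] (min_width=17, slack=5)
Total lines: 6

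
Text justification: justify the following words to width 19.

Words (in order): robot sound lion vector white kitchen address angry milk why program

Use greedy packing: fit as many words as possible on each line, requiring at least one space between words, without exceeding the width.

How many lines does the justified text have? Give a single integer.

Line 1: ['robot', 'sound', 'lion'] (min_width=16, slack=3)
Line 2: ['vector', 'white'] (min_width=12, slack=7)
Line 3: ['kitchen', 'address'] (min_width=15, slack=4)
Line 4: ['angry', 'milk', 'why'] (min_width=14, slack=5)
Line 5: ['program'] (min_width=7, slack=12)
Total lines: 5

Answer: 5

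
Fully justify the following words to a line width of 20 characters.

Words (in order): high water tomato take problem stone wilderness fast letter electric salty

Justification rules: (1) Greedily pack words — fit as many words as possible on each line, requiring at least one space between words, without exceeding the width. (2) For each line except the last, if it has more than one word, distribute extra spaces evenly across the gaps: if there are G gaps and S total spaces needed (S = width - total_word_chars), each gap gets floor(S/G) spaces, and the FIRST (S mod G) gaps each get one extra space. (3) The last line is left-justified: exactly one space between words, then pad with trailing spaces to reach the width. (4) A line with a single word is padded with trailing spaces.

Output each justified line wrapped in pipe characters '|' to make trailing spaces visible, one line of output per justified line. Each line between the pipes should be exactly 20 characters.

Answer: |high   water  tomato|
|take  problem  stone|
|wilderness      fast|
|letter      electric|
|salty               |

Derivation:
Line 1: ['high', 'water', 'tomato'] (min_width=17, slack=3)
Line 2: ['take', 'problem', 'stone'] (min_width=18, slack=2)
Line 3: ['wilderness', 'fast'] (min_width=15, slack=5)
Line 4: ['letter', 'electric'] (min_width=15, slack=5)
Line 5: ['salty'] (min_width=5, slack=15)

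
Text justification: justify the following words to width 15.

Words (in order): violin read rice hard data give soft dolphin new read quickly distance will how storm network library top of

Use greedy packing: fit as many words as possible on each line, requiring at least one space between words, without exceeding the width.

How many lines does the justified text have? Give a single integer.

Line 1: ['violin', 'read'] (min_width=11, slack=4)
Line 2: ['rice', 'hard', 'data'] (min_width=14, slack=1)
Line 3: ['give', 'soft'] (min_width=9, slack=6)
Line 4: ['dolphin', 'new'] (min_width=11, slack=4)
Line 5: ['read', 'quickly'] (min_width=12, slack=3)
Line 6: ['distance', 'will'] (min_width=13, slack=2)
Line 7: ['how', 'storm'] (min_width=9, slack=6)
Line 8: ['network', 'library'] (min_width=15, slack=0)
Line 9: ['top', 'of'] (min_width=6, slack=9)
Total lines: 9

Answer: 9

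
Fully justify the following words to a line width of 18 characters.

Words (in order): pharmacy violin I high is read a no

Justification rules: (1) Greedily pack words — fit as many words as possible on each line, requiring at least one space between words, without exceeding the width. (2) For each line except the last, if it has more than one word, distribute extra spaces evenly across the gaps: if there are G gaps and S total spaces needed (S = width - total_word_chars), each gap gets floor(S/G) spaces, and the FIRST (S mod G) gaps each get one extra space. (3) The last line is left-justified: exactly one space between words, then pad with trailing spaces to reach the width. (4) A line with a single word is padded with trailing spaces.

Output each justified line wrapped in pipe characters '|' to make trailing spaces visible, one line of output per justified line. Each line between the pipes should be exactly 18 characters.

Answer: |pharmacy  violin I|
|high is read a no |

Derivation:
Line 1: ['pharmacy', 'violin', 'I'] (min_width=17, slack=1)
Line 2: ['high', 'is', 'read', 'a', 'no'] (min_width=17, slack=1)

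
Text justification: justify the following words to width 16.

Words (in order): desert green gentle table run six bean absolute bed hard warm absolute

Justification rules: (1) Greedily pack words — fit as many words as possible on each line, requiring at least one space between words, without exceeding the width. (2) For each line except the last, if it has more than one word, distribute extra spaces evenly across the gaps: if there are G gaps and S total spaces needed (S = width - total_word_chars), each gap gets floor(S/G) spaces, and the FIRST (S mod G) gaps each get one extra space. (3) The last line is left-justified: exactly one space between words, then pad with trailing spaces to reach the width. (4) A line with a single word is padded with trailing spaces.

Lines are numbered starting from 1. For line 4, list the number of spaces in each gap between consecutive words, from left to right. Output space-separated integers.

Answer: 5

Derivation:
Line 1: ['desert', 'green'] (min_width=12, slack=4)
Line 2: ['gentle', 'table', 'run'] (min_width=16, slack=0)
Line 3: ['six', 'bean'] (min_width=8, slack=8)
Line 4: ['absolute', 'bed'] (min_width=12, slack=4)
Line 5: ['hard', 'warm'] (min_width=9, slack=7)
Line 6: ['absolute'] (min_width=8, slack=8)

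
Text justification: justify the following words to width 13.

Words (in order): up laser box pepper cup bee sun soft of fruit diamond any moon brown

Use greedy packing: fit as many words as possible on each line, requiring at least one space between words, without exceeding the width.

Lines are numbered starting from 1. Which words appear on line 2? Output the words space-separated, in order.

Line 1: ['up', 'laser', 'box'] (min_width=12, slack=1)
Line 2: ['pepper', 'cup'] (min_width=10, slack=3)
Line 3: ['bee', 'sun', 'soft'] (min_width=12, slack=1)
Line 4: ['of', 'fruit'] (min_width=8, slack=5)
Line 5: ['diamond', 'any'] (min_width=11, slack=2)
Line 6: ['moon', 'brown'] (min_width=10, slack=3)

Answer: pepper cup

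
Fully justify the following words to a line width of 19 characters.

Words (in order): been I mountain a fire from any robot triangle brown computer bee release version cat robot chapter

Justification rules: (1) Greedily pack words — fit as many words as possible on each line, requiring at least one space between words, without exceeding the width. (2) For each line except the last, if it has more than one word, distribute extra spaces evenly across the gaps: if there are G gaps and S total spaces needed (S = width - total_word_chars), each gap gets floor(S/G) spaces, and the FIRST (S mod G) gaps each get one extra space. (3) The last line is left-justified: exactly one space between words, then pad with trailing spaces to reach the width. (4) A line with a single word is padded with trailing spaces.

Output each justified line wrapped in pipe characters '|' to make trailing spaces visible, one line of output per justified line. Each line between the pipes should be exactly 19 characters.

Line 1: ['been', 'I', 'mountain', 'a'] (min_width=17, slack=2)
Line 2: ['fire', 'from', 'any', 'robot'] (min_width=19, slack=0)
Line 3: ['triangle', 'brown'] (min_width=14, slack=5)
Line 4: ['computer', 'bee'] (min_width=12, slack=7)
Line 5: ['release', 'version', 'cat'] (min_width=19, slack=0)
Line 6: ['robot', 'chapter'] (min_width=13, slack=6)

Answer: |been  I  mountain a|
|fire from any robot|
|triangle      brown|
|computer        bee|
|release version cat|
|robot chapter      |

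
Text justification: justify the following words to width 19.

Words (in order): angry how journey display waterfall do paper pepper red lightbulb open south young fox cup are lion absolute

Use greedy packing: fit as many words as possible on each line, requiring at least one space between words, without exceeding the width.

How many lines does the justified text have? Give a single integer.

Answer: 6

Derivation:
Line 1: ['angry', 'how', 'journey'] (min_width=17, slack=2)
Line 2: ['display', 'waterfall'] (min_width=17, slack=2)
Line 3: ['do', 'paper', 'pepper', 'red'] (min_width=19, slack=0)
Line 4: ['lightbulb', 'open'] (min_width=14, slack=5)
Line 5: ['south', 'young', 'fox', 'cup'] (min_width=19, slack=0)
Line 6: ['are', 'lion', 'absolute'] (min_width=17, slack=2)
Total lines: 6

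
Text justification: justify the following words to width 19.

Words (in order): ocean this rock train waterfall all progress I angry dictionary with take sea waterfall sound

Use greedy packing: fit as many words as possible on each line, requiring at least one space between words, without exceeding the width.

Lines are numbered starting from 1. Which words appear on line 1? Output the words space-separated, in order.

Line 1: ['ocean', 'this', 'rock'] (min_width=15, slack=4)
Line 2: ['train', 'waterfall', 'all'] (min_width=19, slack=0)
Line 3: ['progress', 'I', 'angry'] (min_width=16, slack=3)
Line 4: ['dictionary', 'with'] (min_width=15, slack=4)
Line 5: ['take', 'sea', 'waterfall'] (min_width=18, slack=1)
Line 6: ['sound'] (min_width=5, slack=14)

Answer: ocean this rock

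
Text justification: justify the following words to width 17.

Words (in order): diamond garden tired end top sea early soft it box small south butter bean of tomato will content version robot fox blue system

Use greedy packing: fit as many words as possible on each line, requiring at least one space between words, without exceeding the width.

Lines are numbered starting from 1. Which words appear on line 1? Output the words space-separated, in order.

Line 1: ['diamond', 'garden'] (min_width=14, slack=3)
Line 2: ['tired', 'end', 'top', 'sea'] (min_width=17, slack=0)
Line 3: ['early', 'soft', 'it', 'box'] (min_width=17, slack=0)
Line 4: ['small', 'south'] (min_width=11, slack=6)
Line 5: ['butter', 'bean', 'of'] (min_width=14, slack=3)
Line 6: ['tomato', 'will'] (min_width=11, slack=6)
Line 7: ['content', 'version'] (min_width=15, slack=2)
Line 8: ['robot', 'fox', 'blue'] (min_width=14, slack=3)
Line 9: ['system'] (min_width=6, slack=11)

Answer: diamond garden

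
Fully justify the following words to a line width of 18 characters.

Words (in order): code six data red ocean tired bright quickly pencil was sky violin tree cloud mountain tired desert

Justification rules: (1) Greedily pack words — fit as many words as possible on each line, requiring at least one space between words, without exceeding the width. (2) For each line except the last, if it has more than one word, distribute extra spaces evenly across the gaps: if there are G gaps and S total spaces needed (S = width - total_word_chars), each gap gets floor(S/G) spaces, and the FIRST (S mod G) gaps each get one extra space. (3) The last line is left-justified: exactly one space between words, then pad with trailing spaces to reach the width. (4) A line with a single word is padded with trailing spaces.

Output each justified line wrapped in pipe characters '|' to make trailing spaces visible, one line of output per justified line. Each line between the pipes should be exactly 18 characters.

Line 1: ['code', 'six', 'data', 'red'] (min_width=17, slack=1)
Line 2: ['ocean', 'tired', 'bright'] (min_width=18, slack=0)
Line 3: ['quickly', 'pencil', 'was'] (min_width=18, slack=0)
Line 4: ['sky', 'violin', 'tree'] (min_width=15, slack=3)
Line 5: ['cloud', 'mountain'] (min_width=14, slack=4)
Line 6: ['tired', 'desert'] (min_width=12, slack=6)

Answer: |code  six data red|
|ocean tired bright|
|quickly pencil was|
|sky   violin  tree|
|cloud     mountain|
|tired desert      |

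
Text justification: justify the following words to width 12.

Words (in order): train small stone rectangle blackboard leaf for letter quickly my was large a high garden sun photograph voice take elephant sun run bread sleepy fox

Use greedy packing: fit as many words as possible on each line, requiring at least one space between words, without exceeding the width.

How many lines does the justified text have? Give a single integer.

Line 1: ['train', 'small'] (min_width=11, slack=1)
Line 2: ['stone'] (min_width=5, slack=7)
Line 3: ['rectangle'] (min_width=9, slack=3)
Line 4: ['blackboard'] (min_width=10, slack=2)
Line 5: ['leaf', 'for'] (min_width=8, slack=4)
Line 6: ['letter'] (min_width=6, slack=6)
Line 7: ['quickly', 'my'] (min_width=10, slack=2)
Line 8: ['was', 'large', 'a'] (min_width=11, slack=1)
Line 9: ['high', 'garden'] (min_width=11, slack=1)
Line 10: ['sun'] (min_width=3, slack=9)
Line 11: ['photograph'] (min_width=10, slack=2)
Line 12: ['voice', 'take'] (min_width=10, slack=2)
Line 13: ['elephant', 'sun'] (min_width=12, slack=0)
Line 14: ['run', 'bread'] (min_width=9, slack=3)
Line 15: ['sleepy', 'fox'] (min_width=10, slack=2)
Total lines: 15

Answer: 15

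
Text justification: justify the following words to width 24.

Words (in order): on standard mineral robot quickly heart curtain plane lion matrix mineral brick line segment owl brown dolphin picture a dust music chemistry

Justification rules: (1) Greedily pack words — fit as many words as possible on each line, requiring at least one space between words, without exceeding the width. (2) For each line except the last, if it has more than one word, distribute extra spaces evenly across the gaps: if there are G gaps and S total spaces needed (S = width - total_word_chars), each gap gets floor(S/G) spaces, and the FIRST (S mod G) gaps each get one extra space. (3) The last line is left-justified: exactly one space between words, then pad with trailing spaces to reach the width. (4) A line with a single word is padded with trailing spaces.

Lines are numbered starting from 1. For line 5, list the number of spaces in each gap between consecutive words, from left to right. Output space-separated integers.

Line 1: ['on', 'standard', 'mineral'] (min_width=19, slack=5)
Line 2: ['robot', 'quickly', 'heart'] (min_width=19, slack=5)
Line 3: ['curtain', 'plane', 'lion'] (min_width=18, slack=6)
Line 4: ['matrix', 'mineral', 'brick'] (min_width=20, slack=4)
Line 5: ['line', 'segment', 'owl', 'brown'] (min_width=22, slack=2)
Line 6: ['dolphin', 'picture', 'a', 'dust'] (min_width=22, slack=2)
Line 7: ['music', 'chemistry'] (min_width=15, slack=9)

Answer: 2 2 1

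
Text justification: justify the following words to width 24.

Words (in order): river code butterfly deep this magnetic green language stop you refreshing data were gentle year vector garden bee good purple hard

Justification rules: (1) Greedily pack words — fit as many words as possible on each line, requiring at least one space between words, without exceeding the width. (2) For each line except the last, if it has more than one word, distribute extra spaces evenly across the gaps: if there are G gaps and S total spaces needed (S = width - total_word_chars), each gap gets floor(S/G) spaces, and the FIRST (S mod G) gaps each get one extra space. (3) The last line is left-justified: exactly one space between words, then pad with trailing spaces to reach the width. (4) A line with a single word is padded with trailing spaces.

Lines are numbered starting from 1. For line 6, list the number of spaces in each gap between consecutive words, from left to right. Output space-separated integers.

Line 1: ['river', 'code', 'butterfly'] (min_width=20, slack=4)
Line 2: ['deep', 'this', 'magnetic', 'green'] (min_width=24, slack=0)
Line 3: ['language', 'stop', 'you'] (min_width=17, slack=7)
Line 4: ['refreshing', 'data', 'were'] (min_width=20, slack=4)
Line 5: ['gentle', 'year', 'vector'] (min_width=18, slack=6)
Line 6: ['garden', 'bee', 'good', 'purple'] (min_width=22, slack=2)
Line 7: ['hard'] (min_width=4, slack=20)

Answer: 2 2 1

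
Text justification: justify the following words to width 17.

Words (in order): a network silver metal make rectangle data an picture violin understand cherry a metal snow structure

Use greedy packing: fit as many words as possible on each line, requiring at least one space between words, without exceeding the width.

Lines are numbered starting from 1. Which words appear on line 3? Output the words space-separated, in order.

Answer: rectangle data an

Derivation:
Line 1: ['a', 'network', 'silver'] (min_width=16, slack=1)
Line 2: ['metal', 'make'] (min_width=10, slack=7)
Line 3: ['rectangle', 'data', 'an'] (min_width=17, slack=0)
Line 4: ['picture', 'violin'] (min_width=14, slack=3)
Line 5: ['understand', 'cherry'] (min_width=17, slack=0)
Line 6: ['a', 'metal', 'snow'] (min_width=12, slack=5)
Line 7: ['structure'] (min_width=9, slack=8)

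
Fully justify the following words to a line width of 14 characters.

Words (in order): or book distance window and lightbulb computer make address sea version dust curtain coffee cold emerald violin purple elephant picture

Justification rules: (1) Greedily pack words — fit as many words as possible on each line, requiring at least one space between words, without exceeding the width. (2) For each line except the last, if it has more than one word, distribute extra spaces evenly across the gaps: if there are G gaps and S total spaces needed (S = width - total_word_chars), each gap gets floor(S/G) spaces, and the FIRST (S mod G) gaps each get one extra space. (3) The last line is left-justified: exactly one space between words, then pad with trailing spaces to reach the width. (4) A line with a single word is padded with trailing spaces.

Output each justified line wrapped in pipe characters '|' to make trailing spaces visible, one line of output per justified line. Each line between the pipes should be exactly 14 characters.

Line 1: ['or', 'book'] (min_width=7, slack=7)
Line 2: ['distance'] (min_width=8, slack=6)
Line 3: ['window', 'and'] (min_width=10, slack=4)
Line 4: ['lightbulb'] (min_width=9, slack=5)
Line 5: ['computer', 'make'] (min_width=13, slack=1)
Line 6: ['address', 'sea'] (min_width=11, slack=3)
Line 7: ['version', 'dust'] (min_width=12, slack=2)
Line 8: ['curtain', 'coffee'] (min_width=14, slack=0)
Line 9: ['cold', 'emerald'] (min_width=12, slack=2)
Line 10: ['violin', 'purple'] (min_width=13, slack=1)
Line 11: ['elephant'] (min_width=8, slack=6)
Line 12: ['picture'] (min_width=7, slack=7)

Answer: |or        book|
|distance      |
|window     and|
|lightbulb     |
|computer  make|
|address    sea|
|version   dust|
|curtain coffee|
|cold   emerald|
|violin  purple|
|elephant      |
|picture       |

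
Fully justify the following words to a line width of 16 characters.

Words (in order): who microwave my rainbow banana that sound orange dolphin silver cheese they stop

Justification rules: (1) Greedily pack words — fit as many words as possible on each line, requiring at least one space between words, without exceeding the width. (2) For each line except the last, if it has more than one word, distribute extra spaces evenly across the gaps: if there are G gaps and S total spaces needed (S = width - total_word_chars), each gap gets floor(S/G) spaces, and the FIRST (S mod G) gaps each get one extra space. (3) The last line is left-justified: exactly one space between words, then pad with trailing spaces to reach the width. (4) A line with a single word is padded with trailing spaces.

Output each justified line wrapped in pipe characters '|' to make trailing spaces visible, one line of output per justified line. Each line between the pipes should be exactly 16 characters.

Answer: |who microwave my|
|rainbow   banana|
|that       sound|
|orange   dolphin|
|silver    cheese|
|they stop       |

Derivation:
Line 1: ['who', 'microwave', 'my'] (min_width=16, slack=0)
Line 2: ['rainbow', 'banana'] (min_width=14, slack=2)
Line 3: ['that', 'sound'] (min_width=10, slack=6)
Line 4: ['orange', 'dolphin'] (min_width=14, slack=2)
Line 5: ['silver', 'cheese'] (min_width=13, slack=3)
Line 6: ['they', 'stop'] (min_width=9, slack=7)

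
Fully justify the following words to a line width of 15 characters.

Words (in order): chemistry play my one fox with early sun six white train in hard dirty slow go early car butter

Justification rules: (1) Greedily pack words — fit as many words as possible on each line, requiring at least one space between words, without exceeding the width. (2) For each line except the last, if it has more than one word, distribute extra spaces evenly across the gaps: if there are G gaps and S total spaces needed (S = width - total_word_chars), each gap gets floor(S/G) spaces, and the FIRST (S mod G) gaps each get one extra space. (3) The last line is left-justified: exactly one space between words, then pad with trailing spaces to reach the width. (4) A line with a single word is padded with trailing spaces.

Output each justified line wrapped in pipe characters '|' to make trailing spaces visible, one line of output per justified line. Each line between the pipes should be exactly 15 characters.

Answer: |chemistry  play|
|my one fox with|
|early  sun  six|
|white  train in|
|hard dirty slow|
|go   early  car|
|butter         |

Derivation:
Line 1: ['chemistry', 'play'] (min_width=14, slack=1)
Line 2: ['my', 'one', 'fox', 'with'] (min_width=15, slack=0)
Line 3: ['early', 'sun', 'six'] (min_width=13, slack=2)
Line 4: ['white', 'train', 'in'] (min_width=14, slack=1)
Line 5: ['hard', 'dirty', 'slow'] (min_width=15, slack=0)
Line 6: ['go', 'early', 'car'] (min_width=12, slack=3)
Line 7: ['butter'] (min_width=6, slack=9)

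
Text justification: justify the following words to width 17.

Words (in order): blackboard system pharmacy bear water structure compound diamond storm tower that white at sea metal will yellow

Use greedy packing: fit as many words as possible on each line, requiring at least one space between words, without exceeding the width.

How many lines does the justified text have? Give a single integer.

Answer: 7

Derivation:
Line 1: ['blackboard', 'system'] (min_width=17, slack=0)
Line 2: ['pharmacy', 'bear'] (min_width=13, slack=4)
Line 3: ['water', 'structure'] (min_width=15, slack=2)
Line 4: ['compound', 'diamond'] (min_width=16, slack=1)
Line 5: ['storm', 'tower', 'that'] (min_width=16, slack=1)
Line 6: ['white', 'at', 'sea'] (min_width=12, slack=5)
Line 7: ['metal', 'will', 'yellow'] (min_width=17, slack=0)
Total lines: 7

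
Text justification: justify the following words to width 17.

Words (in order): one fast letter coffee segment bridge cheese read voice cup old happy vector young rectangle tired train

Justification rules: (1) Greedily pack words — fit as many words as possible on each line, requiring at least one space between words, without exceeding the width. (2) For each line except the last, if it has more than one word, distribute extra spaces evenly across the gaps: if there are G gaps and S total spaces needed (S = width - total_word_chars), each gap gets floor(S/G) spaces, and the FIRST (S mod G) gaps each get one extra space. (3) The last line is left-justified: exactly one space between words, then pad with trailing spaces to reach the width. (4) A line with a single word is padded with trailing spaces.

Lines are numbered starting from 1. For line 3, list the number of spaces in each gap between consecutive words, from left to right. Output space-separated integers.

Answer: 5

Derivation:
Line 1: ['one', 'fast', 'letter'] (min_width=15, slack=2)
Line 2: ['coffee', 'segment'] (min_width=14, slack=3)
Line 3: ['bridge', 'cheese'] (min_width=13, slack=4)
Line 4: ['read', 'voice', 'cup'] (min_width=14, slack=3)
Line 5: ['old', 'happy', 'vector'] (min_width=16, slack=1)
Line 6: ['young', 'rectangle'] (min_width=15, slack=2)
Line 7: ['tired', 'train'] (min_width=11, slack=6)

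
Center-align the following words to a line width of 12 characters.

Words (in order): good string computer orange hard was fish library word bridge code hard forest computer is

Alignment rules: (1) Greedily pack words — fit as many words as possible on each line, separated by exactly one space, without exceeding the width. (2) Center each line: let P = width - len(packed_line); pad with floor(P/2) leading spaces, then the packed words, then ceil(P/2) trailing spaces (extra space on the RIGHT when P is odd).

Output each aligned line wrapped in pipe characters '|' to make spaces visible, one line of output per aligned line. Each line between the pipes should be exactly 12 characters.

Answer: |good string |
|  computer  |
|orange hard |
|  was fish  |
|library word|
|bridge code |
|hard forest |
|computer is |

Derivation:
Line 1: ['good', 'string'] (min_width=11, slack=1)
Line 2: ['computer'] (min_width=8, slack=4)
Line 3: ['orange', 'hard'] (min_width=11, slack=1)
Line 4: ['was', 'fish'] (min_width=8, slack=4)
Line 5: ['library', 'word'] (min_width=12, slack=0)
Line 6: ['bridge', 'code'] (min_width=11, slack=1)
Line 7: ['hard', 'forest'] (min_width=11, slack=1)
Line 8: ['computer', 'is'] (min_width=11, slack=1)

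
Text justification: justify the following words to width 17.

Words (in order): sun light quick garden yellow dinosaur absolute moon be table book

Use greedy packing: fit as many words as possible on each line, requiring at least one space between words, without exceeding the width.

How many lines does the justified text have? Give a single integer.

Answer: 5

Derivation:
Line 1: ['sun', 'light', 'quick'] (min_width=15, slack=2)
Line 2: ['garden', 'yellow'] (min_width=13, slack=4)
Line 3: ['dinosaur', 'absolute'] (min_width=17, slack=0)
Line 4: ['moon', 'be', 'table'] (min_width=13, slack=4)
Line 5: ['book'] (min_width=4, slack=13)
Total lines: 5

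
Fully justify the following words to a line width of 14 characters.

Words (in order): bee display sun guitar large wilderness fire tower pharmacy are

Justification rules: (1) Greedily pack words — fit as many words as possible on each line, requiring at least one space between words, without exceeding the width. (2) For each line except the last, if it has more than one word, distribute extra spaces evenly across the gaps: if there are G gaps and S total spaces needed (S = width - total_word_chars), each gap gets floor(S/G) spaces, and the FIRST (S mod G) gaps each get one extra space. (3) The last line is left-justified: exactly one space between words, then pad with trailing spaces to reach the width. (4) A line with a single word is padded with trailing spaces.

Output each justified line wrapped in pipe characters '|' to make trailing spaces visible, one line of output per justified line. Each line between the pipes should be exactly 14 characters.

Answer: |bee    display|
|sun     guitar|
|large         |
|wilderness    |
|fire     tower|
|pharmacy are  |

Derivation:
Line 1: ['bee', 'display'] (min_width=11, slack=3)
Line 2: ['sun', 'guitar'] (min_width=10, slack=4)
Line 3: ['large'] (min_width=5, slack=9)
Line 4: ['wilderness'] (min_width=10, slack=4)
Line 5: ['fire', 'tower'] (min_width=10, slack=4)
Line 6: ['pharmacy', 'are'] (min_width=12, slack=2)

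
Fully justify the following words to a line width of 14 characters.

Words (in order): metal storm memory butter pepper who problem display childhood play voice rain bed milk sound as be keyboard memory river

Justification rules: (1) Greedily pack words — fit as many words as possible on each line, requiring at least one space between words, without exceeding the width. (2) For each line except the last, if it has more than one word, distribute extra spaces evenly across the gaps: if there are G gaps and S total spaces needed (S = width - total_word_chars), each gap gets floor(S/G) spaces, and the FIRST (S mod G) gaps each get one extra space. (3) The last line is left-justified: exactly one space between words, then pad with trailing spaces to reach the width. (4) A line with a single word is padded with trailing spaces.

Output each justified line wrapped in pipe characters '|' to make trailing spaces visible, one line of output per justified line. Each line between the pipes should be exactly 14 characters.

Answer: |metal    storm|
|memory  butter|
|pepper     who|
|problem       |
|display       |
|childhood play|
|voice rain bed|
|milk  sound as|
|be    keyboard|
|memory river  |

Derivation:
Line 1: ['metal', 'storm'] (min_width=11, slack=3)
Line 2: ['memory', 'butter'] (min_width=13, slack=1)
Line 3: ['pepper', 'who'] (min_width=10, slack=4)
Line 4: ['problem'] (min_width=7, slack=7)
Line 5: ['display'] (min_width=7, slack=7)
Line 6: ['childhood', 'play'] (min_width=14, slack=0)
Line 7: ['voice', 'rain', 'bed'] (min_width=14, slack=0)
Line 8: ['milk', 'sound', 'as'] (min_width=13, slack=1)
Line 9: ['be', 'keyboard'] (min_width=11, slack=3)
Line 10: ['memory', 'river'] (min_width=12, slack=2)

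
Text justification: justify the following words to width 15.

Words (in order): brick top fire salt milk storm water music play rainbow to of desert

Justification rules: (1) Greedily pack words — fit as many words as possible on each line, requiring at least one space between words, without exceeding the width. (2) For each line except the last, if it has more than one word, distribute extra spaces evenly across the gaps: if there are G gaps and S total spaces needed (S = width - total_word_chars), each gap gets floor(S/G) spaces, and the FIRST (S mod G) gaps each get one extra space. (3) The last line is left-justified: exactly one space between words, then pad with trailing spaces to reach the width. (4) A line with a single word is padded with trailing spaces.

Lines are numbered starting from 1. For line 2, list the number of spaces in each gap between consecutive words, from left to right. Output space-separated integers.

Answer: 1 1

Derivation:
Line 1: ['brick', 'top', 'fire'] (min_width=14, slack=1)
Line 2: ['salt', 'milk', 'storm'] (min_width=15, slack=0)
Line 3: ['water', 'music'] (min_width=11, slack=4)
Line 4: ['play', 'rainbow', 'to'] (min_width=15, slack=0)
Line 5: ['of', 'desert'] (min_width=9, slack=6)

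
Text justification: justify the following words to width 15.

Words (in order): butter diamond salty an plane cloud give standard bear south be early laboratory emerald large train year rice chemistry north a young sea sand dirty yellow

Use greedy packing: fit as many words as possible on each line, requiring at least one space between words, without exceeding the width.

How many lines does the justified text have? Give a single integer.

Answer: 12

Derivation:
Line 1: ['butter', 'diamond'] (min_width=14, slack=1)
Line 2: ['salty', 'an', 'plane'] (min_width=14, slack=1)
Line 3: ['cloud', 'give'] (min_width=10, slack=5)
Line 4: ['standard', 'bear'] (min_width=13, slack=2)
Line 5: ['south', 'be', 'early'] (min_width=14, slack=1)
Line 6: ['laboratory'] (min_width=10, slack=5)
Line 7: ['emerald', 'large'] (min_width=13, slack=2)
Line 8: ['train', 'year', 'rice'] (min_width=15, slack=0)
Line 9: ['chemistry', 'north'] (min_width=15, slack=0)
Line 10: ['a', 'young', 'sea'] (min_width=11, slack=4)
Line 11: ['sand', 'dirty'] (min_width=10, slack=5)
Line 12: ['yellow'] (min_width=6, slack=9)
Total lines: 12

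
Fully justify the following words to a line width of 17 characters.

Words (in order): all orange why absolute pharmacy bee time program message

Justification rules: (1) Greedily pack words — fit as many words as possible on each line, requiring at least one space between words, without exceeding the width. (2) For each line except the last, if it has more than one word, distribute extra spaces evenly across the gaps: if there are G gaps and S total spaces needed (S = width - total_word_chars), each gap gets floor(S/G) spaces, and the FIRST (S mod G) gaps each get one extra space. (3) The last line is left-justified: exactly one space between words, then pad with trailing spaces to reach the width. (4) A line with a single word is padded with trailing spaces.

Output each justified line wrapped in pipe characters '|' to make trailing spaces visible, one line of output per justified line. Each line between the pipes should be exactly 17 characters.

Line 1: ['all', 'orange', 'why'] (min_width=14, slack=3)
Line 2: ['absolute', 'pharmacy'] (min_width=17, slack=0)
Line 3: ['bee', 'time', 'program'] (min_width=16, slack=1)
Line 4: ['message'] (min_width=7, slack=10)

Answer: |all   orange  why|
|absolute pharmacy|
|bee  time program|
|message          |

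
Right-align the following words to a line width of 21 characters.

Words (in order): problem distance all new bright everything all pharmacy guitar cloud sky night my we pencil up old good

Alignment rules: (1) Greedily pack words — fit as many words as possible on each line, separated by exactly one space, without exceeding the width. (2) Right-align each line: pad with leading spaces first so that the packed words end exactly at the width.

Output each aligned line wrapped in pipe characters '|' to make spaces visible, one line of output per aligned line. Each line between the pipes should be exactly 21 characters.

Answer: | problem distance all|
|new bright everything|
|  all pharmacy guitar|
|cloud sky night my we|
|   pencil up old good|

Derivation:
Line 1: ['problem', 'distance', 'all'] (min_width=20, slack=1)
Line 2: ['new', 'bright', 'everything'] (min_width=21, slack=0)
Line 3: ['all', 'pharmacy', 'guitar'] (min_width=19, slack=2)
Line 4: ['cloud', 'sky', 'night', 'my', 'we'] (min_width=21, slack=0)
Line 5: ['pencil', 'up', 'old', 'good'] (min_width=18, slack=3)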